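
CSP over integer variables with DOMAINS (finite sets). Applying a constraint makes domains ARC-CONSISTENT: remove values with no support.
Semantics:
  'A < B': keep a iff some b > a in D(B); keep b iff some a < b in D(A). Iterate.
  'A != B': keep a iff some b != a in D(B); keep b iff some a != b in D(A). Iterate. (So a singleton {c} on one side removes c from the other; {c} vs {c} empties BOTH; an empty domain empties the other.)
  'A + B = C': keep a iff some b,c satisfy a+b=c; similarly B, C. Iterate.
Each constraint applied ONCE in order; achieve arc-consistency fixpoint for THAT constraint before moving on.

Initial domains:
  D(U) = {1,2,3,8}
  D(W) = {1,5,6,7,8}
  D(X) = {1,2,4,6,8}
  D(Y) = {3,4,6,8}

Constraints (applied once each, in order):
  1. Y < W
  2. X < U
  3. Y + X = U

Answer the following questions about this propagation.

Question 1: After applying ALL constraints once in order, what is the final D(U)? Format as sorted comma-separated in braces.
Constraint 1 (Y < W) on D(Y)={3,4,6,8} D(W)={1,5,6,7,8}: Y {3,4,6,8}->{3,4,6}; W {1,5,6,7,8}->{5,6,7,8}
Constraint 2 (X < U) on D(X)={1,2,4,6,8} D(U)={1,2,3,8}: X {1,2,4,6,8}->{1,2,4,6}; U {1,2,3,8}->{2,3,8}
Constraint 3 (Y + X = U) on D(Y)={3,4,6} D(X)={1,2,4,6} D(U)={2,3,8}: Y {3,4,6}->{4,6}; X {1,2,4,6}->{2,4}; U {2,3,8}->{8}
So after all 3 constraints: D(U) = {8}

Answer: {8}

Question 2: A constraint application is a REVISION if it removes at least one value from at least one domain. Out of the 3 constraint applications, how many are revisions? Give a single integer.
Constraint 1 (Y < W) on D(Y)={3,4,6,8} D(W)={1,5,6,7,8}: Y {3,4,6,8}->{3,4,6}; W {1,5,6,7,8}->{5,6,7,8} => REVISION
Constraint 2 (X < U) on D(X)={1,2,4,6,8} D(U)={1,2,3,8}: X {1,2,4,6,8}->{1,2,4,6}; U {1,2,3,8}->{2,3,8} => REVISION
Constraint 3 (Y + X = U) on D(Y)={3,4,6} D(X)={1,2,4,6} D(U)={2,3,8}: Y {3,4,6}->{4,6}; X {1,2,4,6}->{2,4}; U {2,3,8}->{8} => REVISION
Total revisions = 3

Answer: 3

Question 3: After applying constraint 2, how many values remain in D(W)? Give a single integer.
Answer: 4

Derivation:
Constraint 1 (Y < W) on D(Y)={3,4,6,8} D(W)={1,5,6,7,8}: Y {3,4,6,8}->{3,4,6}; W {1,5,6,7,8}->{5,6,7,8}
Constraint 2 (X < U) on D(X)={1,2,4,6,8} D(U)={1,2,3,8}: X {1,2,4,6,8}->{1,2,4,6}; U {1,2,3,8}->{2,3,8}
So after constraint 2: D(W)={5,6,7,8}, size = 4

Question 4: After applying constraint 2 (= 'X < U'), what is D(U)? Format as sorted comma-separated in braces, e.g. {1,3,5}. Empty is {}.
Constraint 1 (Y < W) on D(Y)={3,4,6,8} D(W)={1,5,6,7,8}: Y {3,4,6,8}->{3,4,6}; W {1,5,6,7,8}->{5,6,7,8}
Constraint 2 (X < U) on D(X)={1,2,4,6,8} D(U)={1,2,3,8}: X {1,2,4,6,8}->{1,2,4,6}; U {1,2,3,8}->{2,3,8}
So after constraint 2: D(U) = {2,3,8}

Answer: {2,3,8}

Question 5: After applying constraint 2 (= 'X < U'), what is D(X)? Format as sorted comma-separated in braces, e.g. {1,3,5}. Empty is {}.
Constraint 1 (Y < W) on D(Y)={3,4,6,8} D(W)={1,5,6,7,8}: Y {3,4,6,8}->{3,4,6}; W {1,5,6,7,8}->{5,6,7,8}
Constraint 2 (X < U) on D(X)={1,2,4,6,8} D(U)={1,2,3,8}: X {1,2,4,6,8}->{1,2,4,6}; U {1,2,3,8}->{2,3,8}
So after constraint 2: D(X) = {1,2,4,6}

Answer: {1,2,4,6}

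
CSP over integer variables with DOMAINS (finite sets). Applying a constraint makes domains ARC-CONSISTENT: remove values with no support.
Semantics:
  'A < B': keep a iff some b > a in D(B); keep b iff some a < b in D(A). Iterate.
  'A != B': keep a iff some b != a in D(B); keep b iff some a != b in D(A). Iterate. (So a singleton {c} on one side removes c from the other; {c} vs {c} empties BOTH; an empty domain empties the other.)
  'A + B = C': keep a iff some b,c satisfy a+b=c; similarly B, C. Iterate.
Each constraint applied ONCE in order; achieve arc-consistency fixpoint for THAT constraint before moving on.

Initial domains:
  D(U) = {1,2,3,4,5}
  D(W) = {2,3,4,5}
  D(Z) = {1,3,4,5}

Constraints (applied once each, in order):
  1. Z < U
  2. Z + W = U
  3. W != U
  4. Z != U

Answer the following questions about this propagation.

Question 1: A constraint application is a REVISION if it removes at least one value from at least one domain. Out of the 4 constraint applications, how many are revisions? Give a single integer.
Constraint 1 (Z < U) on D(Z)={1,3,4,5} D(U)={1,2,3,4,5}: Z {1,3,4,5}->{1,3,4}; U {1,2,3,4,5}->{2,3,4,5} => REVISION
Constraint 2 (Z + W = U) on D(Z)={1,3,4} D(W)={2,3,4,5} D(U)={2,3,4,5}: Z {1,3,4}->{1,3}; W {2,3,4,5}->{2,3,4}; U {2,3,4,5}->{3,4,5} => REVISION
Constraint 3 (W != U) on D(W)={2,3,4} D(U)={3,4,5}: no change => not a revision
Constraint 4 (Z != U) on D(Z)={1,3} D(U)={3,4,5}: no change => not a revision
Total revisions = 2

Answer: 2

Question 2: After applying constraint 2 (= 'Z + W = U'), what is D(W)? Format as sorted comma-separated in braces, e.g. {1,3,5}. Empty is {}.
Answer: {2,3,4}

Derivation:
Constraint 1 (Z < U) on D(Z)={1,3,4,5} D(U)={1,2,3,4,5}: Z {1,3,4,5}->{1,3,4}; U {1,2,3,4,5}->{2,3,4,5}
Constraint 2 (Z + W = U) on D(Z)={1,3,4} D(W)={2,3,4,5} D(U)={2,3,4,5}: Z {1,3,4}->{1,3}; W {2,3,4,5}->{2,3,4}; U {2,3,4,5}->{3,4,5}
So after constraint 2: D(W) = {2,3,4}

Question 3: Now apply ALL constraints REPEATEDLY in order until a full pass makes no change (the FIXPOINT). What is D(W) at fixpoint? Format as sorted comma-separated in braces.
pass 0 (initial): D(W)={2,3,4,5}
pass 1: U {1,2,3,4,5}->{3,4,5}; W {2,3,4,5}->{2,3,4}; Z {1,3,4,5}->{1,3}
pass 2: no change
Fixpoint after 2 passes: D(W) = {2,3,4}

Answer: {2,3,4}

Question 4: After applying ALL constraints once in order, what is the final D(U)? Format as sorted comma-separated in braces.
Constraint 1 (Z < U) on D(Z)={1,3,4,5} D(U)={1,2,3,4,5}: Z {1,3,4,5}->{1,3,4}; U {1,2,3,4,5}->{2,3,4,5}
Constraint 2 (Z + W = U) on D(Z)={1,3,4} D(W)={2,3,4,5} D(U)={2,3,4,5}: Z {1,3,4}->{1,3}; W {2,3,4,5}->{2,3,4}; U {2,3,4,5}->{3,4,5}
Constraint 3 (W != U) on D(W)={2,3,4} D(U)={3,4,5}: no change
Constraint 4 (Z != U) on D(Z)={1,3} D(U)={3,4,5}: no change
So after all 4 constraints: D(U) = {3,4,5}

Answer: {3,4,5}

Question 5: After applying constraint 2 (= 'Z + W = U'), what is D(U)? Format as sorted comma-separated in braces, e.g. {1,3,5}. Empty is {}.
Constraint 1 (Z < U) on D(Z)={1,3,4,5} D(U)={1,2,3,4,5}: Z {1,3,4,5}->{1,3,4}; U {1,2,3,4,5}->{2,3,4,5}
Constraint 2 (Z + W = U) on D(Z)={1,3,4} D(W)={2,3,4,5} D(U)={2,3,4,5}: Z {1,3,4}->{1,3}; W {2,3,4,5}->{2,3,4}; U {2,3,4,5}->{3,4,5}
So after constraint 2: D(U) = {3,4,5}

Answer: {3,4,5}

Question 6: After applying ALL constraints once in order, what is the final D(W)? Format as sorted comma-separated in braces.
Constraint 1 (Z < U) on D(Z)={1,3,4,5} D(U)={1,2,3,4,5}: Z {1,3,4,5}->{1,3,4}; U {1,2,3,4,5}->{2,3,4,5}
Constraint 2 (Z + W = U) on D(Z)={1,3,4} D(W)={2,3,4,5} D(U)={2,3,4,5}: Z {1,3,4}->{1,3}; W {2,3,4,5}->{2,3,4}; U {2,3,4,5}->{3,4,5}
Constraint 3 (W != U) on D(W)={2,3,4} D(U)={3,4,5}: no change
Constraint 4 (Z != U) on D(Z)={1,3} D(U)={3,4,5}: no change
So after all 4 constraints: D(W) = {2,3,4}

Answer: {2,3,4}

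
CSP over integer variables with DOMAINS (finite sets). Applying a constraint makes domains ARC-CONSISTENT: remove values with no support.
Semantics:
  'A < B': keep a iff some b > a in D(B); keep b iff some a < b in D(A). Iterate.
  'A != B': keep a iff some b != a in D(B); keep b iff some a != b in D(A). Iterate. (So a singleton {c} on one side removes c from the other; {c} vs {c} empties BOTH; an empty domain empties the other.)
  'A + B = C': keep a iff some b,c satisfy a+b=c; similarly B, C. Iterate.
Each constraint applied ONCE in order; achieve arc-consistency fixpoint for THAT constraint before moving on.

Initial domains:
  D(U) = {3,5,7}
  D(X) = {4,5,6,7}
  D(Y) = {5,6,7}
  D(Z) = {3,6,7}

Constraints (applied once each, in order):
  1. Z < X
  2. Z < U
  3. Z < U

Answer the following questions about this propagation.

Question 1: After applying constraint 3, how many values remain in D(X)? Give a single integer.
Answer: 4

Derivation:
Constraint 1 (Z < X) on D(Z)={3,6,7} D(X)={4,5,6,7}: Z {3,6,7}->{3,6}
Constraint 2 (Z < U) on D(Z)={3,6} D(U)={3,5,7}: U {3,5,7}->{5,7}
Constraint 3 (Z < U) on D(Z)={3,6} D(U)={5,7}: no change
So after constraint 3: D(X)={4,5,6,7}, size = 4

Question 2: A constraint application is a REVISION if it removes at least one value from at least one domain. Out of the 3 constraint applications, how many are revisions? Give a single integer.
Answer: 2

Derivation:
Constraint 1 (Z < X) on D(Z)={3,6,7} D(X)={4,5,6,7}: Z {3,6,7}->{3,6} => REVISION
Constraint 2 (Z < U) on D(Z)={3,6} D(U)={3,5,7}: U {3,5,7}->{5,7} => REVISION
Constraint 3 (Z < U) on D(Z)={3,6} D(U)={5,7}: no change => not a revision
Total revisions = 2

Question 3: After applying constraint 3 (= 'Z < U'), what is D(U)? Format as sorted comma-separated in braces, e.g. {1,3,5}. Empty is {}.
Answer: {5,7}

Derivation:
Constraint 1 (Z < X) on D(Z)={3,6,7} D(X)={4,5,6,7}: Z {3,6,7}->{3,6}
Constraint 2 (Z < U) on D(Z)={3,6} D(U)={3,5,7}: U {3,5,7}->{5,7}
Constraint 3 (Z < U) on D(Z)={3,6} D(U)={5,7}: no change
So after constraint 3: D(U) = {5,7}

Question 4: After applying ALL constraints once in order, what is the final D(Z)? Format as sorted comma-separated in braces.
Constraint 1 (Z < X) on D(Z)={3,6,7} D(X)={4,5,6,7}: Z {3,6,7}->{3,6}
Constraint 2 (Z < U) on D(Z)={3,6} D(U)={3,5,7}: U {3,5,7}->{5,7}
Constraint 3 (Z < U) on D(Z)={3,6} D(U)={5,7}: no change
So after all 3 constraints: D(Z) = {3,6}

Answer: {3,6}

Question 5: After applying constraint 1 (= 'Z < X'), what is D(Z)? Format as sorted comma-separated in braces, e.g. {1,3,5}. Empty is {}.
Answer: {3,6}

Derivation:
Constraint 1 (Z < X) on D(Z)={3,6,7} D(X)={4,5,6,7}: Z {3,6,7}->{3,6}
So after constraint 1: D(Z) = {3,6}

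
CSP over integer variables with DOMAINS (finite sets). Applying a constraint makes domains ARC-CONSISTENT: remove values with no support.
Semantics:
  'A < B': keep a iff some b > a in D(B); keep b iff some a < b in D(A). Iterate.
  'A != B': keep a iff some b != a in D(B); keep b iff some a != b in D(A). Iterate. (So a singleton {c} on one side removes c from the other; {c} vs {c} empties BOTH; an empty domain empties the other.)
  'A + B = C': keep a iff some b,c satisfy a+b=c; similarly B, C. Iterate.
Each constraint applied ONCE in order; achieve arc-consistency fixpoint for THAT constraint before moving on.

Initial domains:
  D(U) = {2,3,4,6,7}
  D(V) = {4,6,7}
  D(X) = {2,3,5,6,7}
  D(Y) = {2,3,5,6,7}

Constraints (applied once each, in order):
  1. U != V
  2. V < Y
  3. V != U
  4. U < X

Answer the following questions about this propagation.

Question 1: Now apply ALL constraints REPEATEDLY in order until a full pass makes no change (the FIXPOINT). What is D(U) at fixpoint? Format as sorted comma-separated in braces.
pass 0 (initial): D(U)={2,3,4,6,7}
pass 1: U {2,3,4,6,7}->{2,3,4,6}; V {4,6,7}->{4,6}; X {2,3,5,6,7}->{3,5,6,7}; Y {2,3,5,6,7}->{5,6,7}
pass 2: no change
Fixpoint after 2 passes: D(U) = {2,3,4,6}

Answer: {2,3,4,6}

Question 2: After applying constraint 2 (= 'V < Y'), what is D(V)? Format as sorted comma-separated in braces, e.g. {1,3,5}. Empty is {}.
Answer: {4,6}

Derivation:
Constraint 1 (U != V) on D(U)={2,3,4,6,7} D(V)={4,6,7}: no change
Constraint 2 (V < Y) on D(V)={4,6,7} D(Y)={2,3,5,6,7}: V {4,6,7}->{4,6}; Y {2,3,5,6,7}->{5,6,7}
So after constraint 2: D(V) = {4,6}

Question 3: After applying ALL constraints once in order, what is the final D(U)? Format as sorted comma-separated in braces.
Constraint 1 (U != V) on D(U)={2,3,4,6,7} D(V)={4,6,7}: no change
Constraint 2 (V < Y) on D(V)={4,6,7} D(Y)={2,3,5,6,7}: V {4,6,7}->{4,6}; Y {2,3,5,6,7}->{5,6,7}
Constraint 3 (V != U) on D(V)={4,6} D(U)={2,3,4,6,7}: no change
Constraint 4 (U < X) on D(U)={2,3,4,6,7} D(X)={2,3,5,6,7}: U {2,3,4,6,7}->{2,3,4,6}; X {2,3,5,6,7}->{3,5,6,7}
So after all 4 constraints: D(U) = {2,3,4,6}

Answer: {2,3,4,6}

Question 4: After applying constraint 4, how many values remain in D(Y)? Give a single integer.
Answer: 3

Derivation:
Constraint 1 (U != V) on D(U)={2,3,4,6,7} D(V)={4,6,7}: no change
Constraint 2 (V < Y) on D(V)={4,6,7} D(Y)={2,3,5,6,7}: V {4,6,7}->{4,6}; Y {2,3,5,6,7}->{5,6,7}
Constraint 3 (V != U) on D(V)={4,6} D(U)={2,3,4,6,7}: no change
Constraint 4 (U < X) on D(U)={2,3,4,6,7} D(X)={2,3,5,6,7}: U {2,3,4,6,7}->{2,3,4,6}; X {2,3,5,6,7}->{3,5,6,7}
So after constraint 4: D(Y)={5,6,7}, size = 3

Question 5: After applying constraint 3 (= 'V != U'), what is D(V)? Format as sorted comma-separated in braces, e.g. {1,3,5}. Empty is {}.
Answer: {4,6}

Derivation:
Constraint 1 (U != V) on D(U)={2,3,4,6,7} D(V)={4,6,7}: no change
Constraint 2 (V < Y) on D(V)={4,6,7} D(Y)={2,3,5,6,7}: V {4,6,7}->{4,6}; Y {2,3,5,6,7}->{5,6,7}
Constraint 3 (V != U) on D(V)={4,6} D(U)={2,3,4,6,7}: no change
So after constraint 3: D(V) = {4,6}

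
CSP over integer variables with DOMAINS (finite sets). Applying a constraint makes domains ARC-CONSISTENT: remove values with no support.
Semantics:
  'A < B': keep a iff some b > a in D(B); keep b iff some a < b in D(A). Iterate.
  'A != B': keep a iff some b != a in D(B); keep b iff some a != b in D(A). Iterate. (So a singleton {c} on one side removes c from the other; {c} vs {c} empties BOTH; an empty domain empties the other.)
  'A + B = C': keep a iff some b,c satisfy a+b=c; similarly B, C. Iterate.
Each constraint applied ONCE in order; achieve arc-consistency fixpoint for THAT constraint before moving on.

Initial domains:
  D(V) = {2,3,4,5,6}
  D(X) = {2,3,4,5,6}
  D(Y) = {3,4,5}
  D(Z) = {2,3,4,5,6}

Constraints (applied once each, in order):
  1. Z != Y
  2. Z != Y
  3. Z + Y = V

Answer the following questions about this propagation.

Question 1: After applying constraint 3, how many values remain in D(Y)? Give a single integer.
Answer: 2

Derivation:
Constraint 1 (Z != Y) on D(Z)={2,3,4,5,6} D(Y)={3,4,5}: no change
Constraint 2 (Z != Y) on D(Z)={2,3,4,5,6} D(Y)={3,4,5}: no change
Constraint 3 (Z + Y = V) on D(Z)={2,3,4,5,6} D(Y)={3,4,5} D(V)={2,3,4,5,6}: Z {2,3,4,5,6}->{2,3}; Y {3,4,5}->{3,4}; V {2,3,4,5,6}->{5,6}
So after constraint 3: D(Y)={3,4}, size = 2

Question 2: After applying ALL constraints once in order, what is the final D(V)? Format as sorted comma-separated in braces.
Answer: {5,6}

Derivation:
Constraint 1 (Z != Y) on D(Z)={2,3,4,5,6} D(Y)={3,4,5}: no change
Constraint 2 (Z != Y) on D(Z)={2,3,4,5,6} D(Y)={3,4,5}: no change
Constraint 3 (Z + Y = V) on D(Z)={2,3,4,5,6} D(Y)={3,4,5} D(V)={2,3,4,5,6}: Z {2,3,4,5,6}->{2,3}; Y {3,4,5}->{3,4}; V {2,3,4,5,6}->{5,6}
So after all 3 constraints: D(V) = {5,6}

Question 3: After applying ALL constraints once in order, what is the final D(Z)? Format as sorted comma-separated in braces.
Answer: {2,3}

Derivation:
Constraint 1 (Z != Y) on D(Z)={2,3,4,5,6} D(Y)={3,4,5}: no change
Constraint 2 (Z != Y) on D(Z)={2,3,4,5,6} D(Y)={3,4,5}: no change
Constraint 3 (Z + Y = V) on D(Z)={2,3,4,5,6} D(Y)={3,4,5} D(V)={2,3,4,5,6}: Z {2,3,4,5,6}->{2,3}; Y {3,4,5}->{3,4}; V {2,3,4,5,6}->{5,6}
So after all 3 constraints: D(Z) = {2,3}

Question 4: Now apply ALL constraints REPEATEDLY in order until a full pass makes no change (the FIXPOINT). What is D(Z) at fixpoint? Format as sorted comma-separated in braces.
Answer: {2,3}

Derivation:
pass 0 (initial): D(Z)={2,3,4,5,6}
pass 1: V {2,3,4,5,6}->{5,6}; Y {3,4,5}->{3,4}; Z {2,3,4,5,6}->{2,3}
pass 2: no change
Fixpoint after 2 passes: D(Z) = {2,3}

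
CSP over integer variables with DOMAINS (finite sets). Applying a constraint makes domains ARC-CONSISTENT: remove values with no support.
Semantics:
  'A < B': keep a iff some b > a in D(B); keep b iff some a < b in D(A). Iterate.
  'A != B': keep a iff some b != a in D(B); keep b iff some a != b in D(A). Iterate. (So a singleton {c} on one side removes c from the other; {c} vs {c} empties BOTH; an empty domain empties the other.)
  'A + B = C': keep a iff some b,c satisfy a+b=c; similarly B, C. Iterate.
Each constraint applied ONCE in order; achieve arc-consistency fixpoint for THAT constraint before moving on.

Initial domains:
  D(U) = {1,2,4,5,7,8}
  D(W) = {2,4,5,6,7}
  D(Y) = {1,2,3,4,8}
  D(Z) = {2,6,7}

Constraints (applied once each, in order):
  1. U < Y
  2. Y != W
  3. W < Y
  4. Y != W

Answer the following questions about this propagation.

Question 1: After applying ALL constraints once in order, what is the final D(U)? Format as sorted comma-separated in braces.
Constraint 1 (U < Y) on D(U)={1,2,4,5,7,8} D(Y)={1,2,3,4,8}: U {1,2,4,5,7,8}->{1,2,4,5,7}; Y {1,2,3,4,8}->{2,3,4,8}
Constraint 2 (Y != W) on D(Y)={2,3,4,8} D(W)={2,4,5,6,7}: no change
Constraint 3 (W < Y) on D(W)={2,4,5,6,7} D(Y)={2,3,4,8}: Y {2,3,4,8}->{3,4,8}
Constraint 4 (Y != W) on D(Y)={3,4,8} D(W)={2,4,5,6,7}: no change
So after all 4 constraints: D(U) = {1,2,4,5,7}

Answer: {1,2,4,5,7}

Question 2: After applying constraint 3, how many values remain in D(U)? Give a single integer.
Answer: 5

Derivation:
Constraint 1 (U < Y) on D(U)={1,2,4,5,7,8} D(Y)={1,2,3,4,8}: U {1,2,4,5,7,8}->{1,2,4,5,7}; Y {1,2,3,4,8}->{2,3,4,8}
Constraint 2 (Y != W) on D(Y)={2,3,4,8} D(W)={2,4,5,6,7}: no change
Constraint 3 (W < Y) on D(W)={2,4,5,6,7} D(Y)={2,3,4,8}: Y {2,3,4,8}->{3,4,8}
So after constraint 3: D(U)={1,2,4,5,7}, size = 5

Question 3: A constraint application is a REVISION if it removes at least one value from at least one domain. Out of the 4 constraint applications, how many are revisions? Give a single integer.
Constraint 1 (U < Y) on D(U)={1,2,4,5,7,8} D(Y)={1,2,3,4,8}: U {1,2,4,5,7,8}->{1,2,4,5,7}; Y {1,2,3,4,8}->{2,3,4,8} => REVISION
Constraint 2 (Y != W) on D(Y)={2,3,4,8} D(W)={2,4,5,6,7}: no change => not a revision
Constraint 3 (W < Y) on D(W)={2,4,5,6,7} D(Y)={2,3,4,8}: Y {2,3,4,8}->{3,4,8} => REVISION
Constraint 4 (Y != W) on D(Y)={3,4,8} D(W)={2,4,5,6,7}: no change => not a revision
Total revisions = 2

Answer: 2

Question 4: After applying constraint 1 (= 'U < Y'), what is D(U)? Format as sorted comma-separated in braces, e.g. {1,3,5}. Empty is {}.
Constraint 1 (U < Y) on D(U)={1,2,4,5,7,8} D(Y)={1,2,3,4,8}: U {1,2,4,5,7,8}->{1,2,4,5,7}; Y {1,2,3,4,8}->{2,3,4,8}
So after constraint 1: D(U) = {1,2,4,5,7}

Answer: {1,2,4,5,7}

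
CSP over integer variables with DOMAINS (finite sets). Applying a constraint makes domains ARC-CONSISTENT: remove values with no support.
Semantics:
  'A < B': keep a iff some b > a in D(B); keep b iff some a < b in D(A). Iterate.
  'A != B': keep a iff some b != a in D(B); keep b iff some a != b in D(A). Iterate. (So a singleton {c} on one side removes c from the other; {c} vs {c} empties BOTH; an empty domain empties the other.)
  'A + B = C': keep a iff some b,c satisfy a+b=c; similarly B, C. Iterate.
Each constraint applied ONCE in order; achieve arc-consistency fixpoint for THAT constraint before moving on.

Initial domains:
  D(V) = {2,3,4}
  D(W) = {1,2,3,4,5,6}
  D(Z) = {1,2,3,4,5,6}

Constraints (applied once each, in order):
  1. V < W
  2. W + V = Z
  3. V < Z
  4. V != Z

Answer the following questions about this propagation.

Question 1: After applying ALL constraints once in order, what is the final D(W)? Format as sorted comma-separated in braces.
Constraint 1 (V < W) on D(V)={2,3,4} D(W)={1,2,3,4,5,6}: W {1,2,3,4,5,6}->{3,4,5,6}
Constraint 2 (W + V = Z) on D(W)={3,4,5,6} D(V)={2,3,4} D(Z)={1,2,3,4,5,6}: W {3,4,5,6}->{3,4}; V {2,3,4}->{2,3}; Z {1,2,3,4,5,6}->{5,6}
Constraint 3 (V < Z) on D(V)={2,3} D(Z)={5,6}: no change
Constraint 4 (V != Z) on D(V)={2,3} D(Z)={5,6}: no change
So after all 4 constraints: D(W) = {3,4}

Answer: {3,4}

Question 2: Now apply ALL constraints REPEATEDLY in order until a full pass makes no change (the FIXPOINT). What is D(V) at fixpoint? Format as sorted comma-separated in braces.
Answer: {2,3}

Derivation:
pass 0 (initial): D(V)={2,3,4}
pass 1: V {2,3,4}->{2,3}; W {1,2,3,4,5,6}->{3,4}; Z {1,2,3,4,5,6}->{5,6}
pass 2: no change
Fixpoint after 2 passes: D(V) = {2,3}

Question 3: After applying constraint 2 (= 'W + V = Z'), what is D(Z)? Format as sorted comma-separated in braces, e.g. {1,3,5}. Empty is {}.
Constraint 1 (V < W) on D(V)={2,3,4} D(W)={1,2,3,4,5,6}: W {1,2,3,4,5,6}->{3,4,5,6}
Constraint 2 (W + V = Z) on D(W)={3,4,5,6} D(V)={2,3,4} D(Z)={1,2,3,4,5,6}: W {3,4,5,6}->{3,4}; V {2,3,4}->{2,3}; Z {1,2,3,4,5,6}->{5,6}
So after constraint 2: D(Z) = {5,6}

Answer: {5,6}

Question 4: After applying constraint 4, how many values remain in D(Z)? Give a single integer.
Answer: 2

Derivation:
Constraint 1 (V < W) on D(V)={2,3,4} D(W)={1,2,3,4,5,6}: W {1,2,3,4,5,6}->{3,4,5,6}
Constraint 2 (W + V = Z) on D(W)={3,4,5,6} D(V)={2,3,4} D(Z)={1,2,3,4,5,6}: W {3,4,5,6}->{3,4}; V {2,3,4}->{2,3}; Z {1,2,3,4,5,6}->{5,6}
Constraint 3 (V < Z) on D(V)={2,3} D(Z)={5,6}: no change
Constraint 4 (V != Z) on D(V)={2,3} D(Z)={5,6}: no change
So after constraint 4: D(Z)={5,6}, size = 2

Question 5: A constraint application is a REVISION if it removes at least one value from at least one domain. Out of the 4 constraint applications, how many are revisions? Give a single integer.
Constraint 1 (V < W) on D(V)={2,3,4} D(W)={1,2,3,4,5,6}: W {1,2,3,4,5,6}->{3,4,5,6} => REVISION
Constraint 2 (W + V = Z) on D(W)={3,4,5,6} D(V)={2,3,4} D(Z)={1,2,3,4,5,6}: W {3,4,5,6}->{3,4}; V {2,3,4}->{2,3}; Z {1,2,3,4,5,6}->{5,6} => REVISION
Constraint 3 (V < Z) on D(V)={2,3} D(Z)={5,6}: no change => not a revision
Constraint 4 (V != Z) on D(V)={2,3} D(Z)={5,6}: no change => not a revision
Total revisions = 2

Answer: 2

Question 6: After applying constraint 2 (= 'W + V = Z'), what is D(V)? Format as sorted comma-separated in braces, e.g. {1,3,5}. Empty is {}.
Answer: {2,3}

Derivation:
Constraint 1 (V < W) on D(V)={2,3,4} D(W)={1,2,3,4,5,6}: W {1,2,3,4,5,6}->{3,4,5,6}
Constraint 2 (W + V = Z) on D(W)={3,4,5,6} D(V)={2,3,4} D(Z)={1,2,3,4,5,6}: W {3,4,5,6}->{3,4}; V {2,3,4}->{2,3}; Z {1,2,3,4,5,6}->{5,6}
So after constraint 2: D(V) = {2,3}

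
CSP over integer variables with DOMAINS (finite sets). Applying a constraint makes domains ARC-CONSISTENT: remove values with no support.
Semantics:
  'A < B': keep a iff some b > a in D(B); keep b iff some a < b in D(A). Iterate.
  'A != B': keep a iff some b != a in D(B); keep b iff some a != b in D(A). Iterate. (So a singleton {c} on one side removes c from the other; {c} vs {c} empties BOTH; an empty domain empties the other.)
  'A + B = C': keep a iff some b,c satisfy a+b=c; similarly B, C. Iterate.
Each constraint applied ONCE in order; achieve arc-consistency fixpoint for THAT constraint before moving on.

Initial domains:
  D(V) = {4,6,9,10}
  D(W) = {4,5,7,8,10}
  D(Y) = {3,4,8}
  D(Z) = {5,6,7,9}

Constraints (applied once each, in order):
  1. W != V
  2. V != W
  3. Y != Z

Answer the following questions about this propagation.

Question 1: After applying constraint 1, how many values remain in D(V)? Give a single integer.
Constraint 1 (W != V) on D(W)={4,5,7,8,10} D(V)={4,6,9,10}: no change
So after constraint 1: D(V)={4,6,9,10}, size = 4

Answer: 4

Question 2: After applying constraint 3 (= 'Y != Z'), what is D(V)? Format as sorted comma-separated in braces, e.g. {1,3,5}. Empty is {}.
Constraint 1 (W != V) on D(W)={4,5,7,8,10} D(V)={4,6,9,10}: no change
Constraint 2 (V != W) on D(V)={4,6,9,10} D(W)={4,5,7,8,10}: no change
Constraint 3 (Y != Z) on D(Y)={3,4,8} D(Z)={5,6,7,9}: no change
So after constraint 3: D(V) = {4,6,9,10}

Answer: {4,6,9,10}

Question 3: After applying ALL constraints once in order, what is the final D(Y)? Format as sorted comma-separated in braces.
Answer: {3,4,8}

Derivation:
Constraint 1 (W != V) on D(W)={4,5,7,8,10} D(V)={4,6,9,10}: no change
Constraint 2 (V != W) on D(V)={4,6,9,10} D(W)={4,5,7,8,10}: no change
Constraint 3 (Y != Z) on D(Y)={3,4,8} D(Z)={5,6,7,9}: no change
So after all 3 constraints: D(Y) = {3,4,8}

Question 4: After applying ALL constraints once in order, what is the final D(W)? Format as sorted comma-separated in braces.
Answer: {4,5,7,8,10}

Derivation:
Constraint 1 (W != V) on D(W)={4,5,7,8,10} D(V)={4,6,9,10}: no change
Constraint 2 (V != W) on D(V)={4,6,9,10} D(W)={4,5,7,8,10}: no change
Constraint 3 (Y != Z) on D(Y)={3,4,8} D(Z)={5,6,7,9}: no change
So after all 3 constraints: D(W) = {4,5,7,8,10}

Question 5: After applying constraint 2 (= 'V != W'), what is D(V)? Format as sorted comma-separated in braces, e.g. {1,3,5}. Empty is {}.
Constraint 1 (W != V) on D(W)={4,5,7,8,10} D(V)={4,6,9,10}: no change
Constraint 2 (V != W) on D(V)={4,6,9,10} D(W)={4,5,7,8,10}: no change
So after constraint 2: D(V) = {4,6,9,10}

Answer: {4,6,9,10}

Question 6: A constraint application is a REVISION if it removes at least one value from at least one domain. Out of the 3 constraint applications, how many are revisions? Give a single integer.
Constraint 1 (W != V) on D(W)={4,5,7,8,10} D(V)={4,6,9,10}: no change => not a revision
Constraint 2 (V != W) on D(V)={4,6,9,10} D(W)={4,5,7,8,10}: no change => not a revision
Constraint 3 (Y != Z) on D(Y)={3,4,8} D(Z)={5,6,7,9}: no change => not a revision
Total revisions = 0

Answer: 0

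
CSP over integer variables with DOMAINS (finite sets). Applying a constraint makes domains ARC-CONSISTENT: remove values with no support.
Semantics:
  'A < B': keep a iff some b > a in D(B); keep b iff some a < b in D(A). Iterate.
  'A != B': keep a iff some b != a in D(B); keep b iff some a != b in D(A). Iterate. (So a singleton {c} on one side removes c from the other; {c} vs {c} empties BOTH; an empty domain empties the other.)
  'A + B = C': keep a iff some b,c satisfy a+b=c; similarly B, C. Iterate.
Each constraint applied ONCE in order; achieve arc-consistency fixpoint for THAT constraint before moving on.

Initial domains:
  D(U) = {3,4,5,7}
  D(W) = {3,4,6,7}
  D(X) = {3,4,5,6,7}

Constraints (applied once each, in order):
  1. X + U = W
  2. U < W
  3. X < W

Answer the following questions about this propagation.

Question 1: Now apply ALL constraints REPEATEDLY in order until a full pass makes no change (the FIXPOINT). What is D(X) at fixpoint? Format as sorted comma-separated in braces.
pass 0 (initial): D(X)={3,4,5,6,7}
pass 1: U {3,4,5,7}->{3,4}; W {3,4,6,7}->{6,7}; X {3,4,5,6,7}->{3,4}
pass 2: no change
Fixpoint after 2 passes: D(X) = {3,4}

Answer: {3,4}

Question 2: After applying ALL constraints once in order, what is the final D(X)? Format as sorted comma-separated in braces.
Constraint 1 (X + U = W) on D(X)={3,4,5,6,7} D(U)={3,4,5,7} D(W)={3,4,6,7}: X {3,4,5,6,7}->{3,4}; U {3,4,5,7}->{3,4}; W {3,4,6,7}->{6,7}
Constraint 2 (U < W) on D(U)={3,4} D(W)={6,7}: no change
Constraint 3 (X < W) on D(X)={3,4} D(W)={6,7}: no change
So after all 3 constraints: D(X) = {3,4}

Answer: {3,4}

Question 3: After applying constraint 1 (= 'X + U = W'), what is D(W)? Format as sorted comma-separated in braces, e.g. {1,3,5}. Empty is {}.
Answer: {6,7}

Derivation:
Constraint 1 (X + U = W) on D(X)={3,4,5,6,7} D(U)={3,4,5,7} D(W)={3,4,6,7}: X {3,4,5,6,7}->{3,4}; U {3,4,5,7}->{3,4}; W {3,4,6,7}->{6,7}
So after constraint 1: D(W) = {6,7}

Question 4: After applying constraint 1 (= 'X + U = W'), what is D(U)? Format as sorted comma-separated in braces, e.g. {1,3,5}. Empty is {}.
Constraint 1 (X + U = W) on D(X)={3,4,5,6,7} D(U)={3,4,5,7} D(W)={3,4,6,7}: X {3,4,5,6,7}->{3,4}; U {3,4,5,7}->{3,4}; W {3,4,6,7}->{6,7}
So after constraint 1: D(U) = {3,4}

Answer: {3,4}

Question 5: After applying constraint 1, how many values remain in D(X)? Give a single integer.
Constraint 1 (X + U = W) on D(X)={3,4,5,6,7} D(U)={3,4,5,7} D(W)={3,4,6,7}: X {3,4,5,6,7}->{3,4}; U {3,4,5,7}->{3,4}; W {3,4,6,7}->{6,7}
So after constraint 1: D(X)={3,4}, size = 2

Answer: 2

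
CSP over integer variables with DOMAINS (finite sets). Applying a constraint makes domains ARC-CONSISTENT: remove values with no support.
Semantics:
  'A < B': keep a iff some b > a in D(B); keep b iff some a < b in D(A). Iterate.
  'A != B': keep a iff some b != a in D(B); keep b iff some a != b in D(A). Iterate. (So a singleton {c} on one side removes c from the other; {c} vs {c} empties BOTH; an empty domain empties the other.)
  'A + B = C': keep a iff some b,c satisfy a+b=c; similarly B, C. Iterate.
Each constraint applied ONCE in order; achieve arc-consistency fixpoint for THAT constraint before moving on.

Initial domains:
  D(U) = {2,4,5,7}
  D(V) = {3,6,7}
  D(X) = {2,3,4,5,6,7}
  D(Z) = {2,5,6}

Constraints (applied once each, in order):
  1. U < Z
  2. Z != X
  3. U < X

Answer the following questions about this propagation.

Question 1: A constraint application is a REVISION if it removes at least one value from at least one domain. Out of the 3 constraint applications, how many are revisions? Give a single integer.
Answer: 2

Derivation:
Constraint 1 (U < Z) on D(U)={2,4,5,7} D(Z)={2,5,6}: U {2,4,5,7}->{2,4,5}; Z {2,5,6}->{5,6} => REVISION
Constraint 2 (Z != X) on D(Z)={5,6} D(X)={2,3,4,5,6,7}: no change => not a revision
Constraint 3 (U < X) on D(U)={2,4,5} D(X)={2,3,4,5,6,7}: X {2,3,4,5,6,7}->{3,4,5,6,7} => REVISION
Total revisions = 2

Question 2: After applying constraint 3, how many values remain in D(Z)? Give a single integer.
Constraint 1 (U < Z) on D(U)={2,4,5,7} D(Z)={2,5,6}: U {2,4,5,7}->{2,4,5}; Z {2,5,6}->{5,6}
Constraint 2 (Z != X) on D(Z)={5,6} D(X)={2,3,4,5,6,7}: no change
Constraint 3 (U < X) on D(U)={2,4,5} D(X)={2,3,4,5,6,7}: X {2,3,4,5,6,7}->{3,4,5,6,7}
So after constraint 3: D(Z)={5,6}, size = 2

Answer: 2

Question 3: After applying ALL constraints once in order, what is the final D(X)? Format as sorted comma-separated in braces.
Constraint 1 (U < Z) on D(U)={2,4,5,7} D(Z)={2,5,6}: U {2,4,5,7}->{2,4,5}; Z {2,5,6}->{5,6}
Constraint 2 (Z != X) on D(Z)={5,6} D(X)={2,3,4,5,6,7}: no change
Constraint 3 (U < X) on D(U)={2,4,5} D(X)={2,3,4,5,6,7}: X {2,3,4,5,6,7}->{3,4,5,6,7}
So after all 3 constraints: D(X) = {3,4,5,6,7}

Answer: {3,4,5,6,7}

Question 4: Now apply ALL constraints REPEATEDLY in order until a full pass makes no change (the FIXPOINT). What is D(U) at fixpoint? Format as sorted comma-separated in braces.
pass 0 (initial): D(U)={2,4,5,7}
pass 1: U {2,4,5,7}->{2,4,5}; X {2,3,4,5,6,7}->{3,4,5,6,7}; Z {2,5,6}->{5,6}
pass 2: no change
Fixpoint after 2 passes: D(U) = {2,4,5}

Answer: {2,4,5}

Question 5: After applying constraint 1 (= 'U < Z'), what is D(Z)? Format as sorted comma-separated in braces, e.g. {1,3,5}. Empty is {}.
Answer: {5,6}

Derivation:
Constraint 1 (U < Z) on D(U)={2,4,5,7} D(Z)={2,5,6}: U {2,4,5,7}->{2,4,5}; Z {2,5,6}->{5,6}
So after constraint 1: D(Z) = {5,6}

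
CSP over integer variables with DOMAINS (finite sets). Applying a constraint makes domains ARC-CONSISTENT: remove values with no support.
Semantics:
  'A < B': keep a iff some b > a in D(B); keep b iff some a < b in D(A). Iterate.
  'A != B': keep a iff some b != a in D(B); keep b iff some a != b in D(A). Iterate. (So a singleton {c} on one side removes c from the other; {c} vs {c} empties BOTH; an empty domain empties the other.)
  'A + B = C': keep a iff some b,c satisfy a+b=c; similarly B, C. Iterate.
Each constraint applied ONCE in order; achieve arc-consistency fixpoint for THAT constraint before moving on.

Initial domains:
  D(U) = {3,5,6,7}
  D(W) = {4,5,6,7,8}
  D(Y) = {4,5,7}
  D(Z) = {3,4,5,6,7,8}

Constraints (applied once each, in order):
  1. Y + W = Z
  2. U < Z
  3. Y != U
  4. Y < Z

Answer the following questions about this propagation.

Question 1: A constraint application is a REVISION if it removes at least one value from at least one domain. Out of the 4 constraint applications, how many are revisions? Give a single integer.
Constraint 1 (Y + W = Z) on D(Y)={4,5,7} D(W)={4,5,6,7,8} D(Z)={3,4,5,6,7,8}: Y {4,5,7}->{4}; W {4,5,6,7,8}->{4}; Z {3,4,5,6,7,8}->{8} => REVISION
Constraint 2 (U < Z) on D(U)={3,5,6,7} D(Z)={8}: no change => not a revision
Constraint 3 (Y != U) on D(Y)={4} D(U)={3,5,6,7}: no change => not a revision
Constraint 4 (Y < Z) on D(Y)={4} D(Z)={8}: no change => not a revision
Total revisions = 1

Answer: 1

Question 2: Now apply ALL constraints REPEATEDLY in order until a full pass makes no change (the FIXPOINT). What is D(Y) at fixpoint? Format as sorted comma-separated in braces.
Answer: {4}

Derivation:
pass 0 (initial): D(Y)={4,5,7}
pass 1: W {4,5,6,7,8}->{4}; Y {4,5,7}->{4}; Z {3,4,5,6,7,8}->{8}
pass 2: no change
Fixpoint after 2 passes: D(Y) = {4}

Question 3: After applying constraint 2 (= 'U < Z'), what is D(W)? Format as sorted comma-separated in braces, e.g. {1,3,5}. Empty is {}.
Answer: {4}

Derivation:
Constraint 1 (Y + W = Z) on D(Y)={4,5,7} D(W)={4,5,6,7,8} D(Z)={3,4,5,6,7,8}: Y {4,5,7}->{4}; W {4,5,6,7,8}->{4}; Z {3,4,5,6,7,8}->{8}
Constraint 2 (U < Z) on D(U)={3,5,6,7} D(Z)={8}: no change
So after constraint 2: D(W) = {4}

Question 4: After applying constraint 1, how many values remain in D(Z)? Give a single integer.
Answer: 1

Derivation:
Constraint 1 (Y + W = Z) on D(Y)={4,5,7} D(W)={4,5,6,7,8} D(Z)={3,4,5,6,7,8}: Y {4,5,7}->{4}; W {4,5,6,7,8}->{4}; Z {3,4,5,6,7,8}->{8}
So after constraint 1: D(Z)={8}, size = 1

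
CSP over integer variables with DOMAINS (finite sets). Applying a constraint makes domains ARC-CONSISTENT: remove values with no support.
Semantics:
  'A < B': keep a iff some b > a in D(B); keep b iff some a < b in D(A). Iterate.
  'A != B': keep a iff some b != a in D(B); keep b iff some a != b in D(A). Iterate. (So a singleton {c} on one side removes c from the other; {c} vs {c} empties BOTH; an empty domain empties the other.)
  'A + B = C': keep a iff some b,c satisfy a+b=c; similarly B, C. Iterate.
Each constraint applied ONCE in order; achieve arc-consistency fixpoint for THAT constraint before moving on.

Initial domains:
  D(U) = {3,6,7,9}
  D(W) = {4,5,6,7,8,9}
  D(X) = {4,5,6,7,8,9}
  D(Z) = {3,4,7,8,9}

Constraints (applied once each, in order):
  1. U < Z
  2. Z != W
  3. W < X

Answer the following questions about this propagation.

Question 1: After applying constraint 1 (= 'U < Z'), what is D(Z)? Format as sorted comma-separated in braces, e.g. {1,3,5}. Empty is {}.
Constraint 1 (U < Z) on D(U)={3,6,7,9} D(Z)={3,4,7,8,9}: U {3,6,7,9}->{3,6,7}; Z {3,4,7,8,9}->{4,7,8,9}
So after constraint 1: D(Z) = {4,7,8,9}

Answer: {4,7,8,9}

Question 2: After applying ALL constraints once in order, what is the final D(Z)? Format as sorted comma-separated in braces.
Answer: {4,7,8,9}

Derivation:
Constraint 1 (U < Z) on D(U)={3,6,7,9} D(Z)={3,4,7,8,9}: U {3,6,7,9}->{3,6,7}; Z {3,4,7,8,9}->{4,7,8,9}
Constraint 2 (Z != W) on D(Z)={4,7,8,9} D(W)={4,5,6,7,8,9}: no change
Constraint 3 (W < X) on D(W)={4,5,6,7,8,9} D(X)={4,5,6,7,8,9}: W {4,5,6,7,8,9}->{4,5,6,7,8}; X {4,5,6,7,8,9}->{5,6,7,8,9}
So after all 3 constraints: D(Z) = {4,7,8,9}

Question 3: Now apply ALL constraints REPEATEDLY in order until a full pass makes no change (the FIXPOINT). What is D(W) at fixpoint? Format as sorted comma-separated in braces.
Answer: {4,5,6,7,8}

Derivation:
pass 0 (initial): D(W)={4,5,6,7,8,9}
pass 1: U {3,6,7,9}->{3,6,7}; W {4,5,6,7,8,9}->{4,5,6,7,8}; X {4,5,6,7,8,9}->{5,6,7,8,9}; Z {3,4,7,8,9}->{4,7,8,9}
pass 2: no change
Fixpoint after 2 passes: D(W) = {4,5,6,7,8}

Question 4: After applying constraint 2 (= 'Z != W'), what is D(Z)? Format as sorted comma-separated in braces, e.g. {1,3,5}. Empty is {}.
Answer: {4,7,8,9}

Derivation:
Constraint 1 (U < Z) on D(U)={3,6,7,9} D(Z)={3,4,7,8,9}: U {3,6,7,9}->{3,6,7}; Z {3,4,7,8,9}->{4,7,8,9}
Constraint 2 (Z != W) on D(Z)={4,7,8,9} D(W)={4,5,6,7,8,9}: no change
So after constraint 2: D(Z) = {4,7,8,9}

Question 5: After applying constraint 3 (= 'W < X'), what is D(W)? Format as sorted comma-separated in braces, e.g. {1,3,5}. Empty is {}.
Constraint 1 (U < Z) on D(U)={3,6,7,9} D(Z)={3,4,7,8,9}: U {3,6,7,9}->{3,6,7}; Z {3,4,7,8,9}->{4,7,8,9}
Constraint 2 (Z != W) on D(Z)={4,7,8,9} D(W)={4,5,6,7,8,9}: no change
Constraint 3 (W < X) on D(W)={4,5,6,7,8,9} D(X)={4,5,6,7,8,9}: W {4,5,6,7,8,9}->{4,5,6,7,8}; X {4,5,6,7,8,9}->{5,6,7,8,9}
So after constraint 3: D(W) = {4,5,6,7,8}

Answer: {4,5,6,7,8}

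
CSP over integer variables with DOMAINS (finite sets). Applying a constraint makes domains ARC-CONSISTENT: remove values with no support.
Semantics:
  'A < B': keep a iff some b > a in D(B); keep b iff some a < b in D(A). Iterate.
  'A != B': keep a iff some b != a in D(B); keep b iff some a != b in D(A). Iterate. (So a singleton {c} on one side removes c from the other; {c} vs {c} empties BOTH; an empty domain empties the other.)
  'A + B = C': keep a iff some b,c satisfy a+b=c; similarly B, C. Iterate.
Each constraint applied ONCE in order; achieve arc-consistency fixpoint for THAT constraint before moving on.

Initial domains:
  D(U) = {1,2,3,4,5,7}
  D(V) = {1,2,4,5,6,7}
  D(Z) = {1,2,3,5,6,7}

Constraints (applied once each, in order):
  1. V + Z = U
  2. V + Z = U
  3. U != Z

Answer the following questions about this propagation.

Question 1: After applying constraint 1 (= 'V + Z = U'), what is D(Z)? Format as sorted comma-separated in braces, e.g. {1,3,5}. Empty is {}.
Answer: {1,2,3,5,6}

Derivation:
Constraint 1 (V + Z = U) on D(V)={1,2,4,5,6,7} D(Z)={1,2,3,5,6,7} D(U)={1,2,3,4,5,7}: V {1,2,4,5,6,7}->{1,2,4,5,6}; Z {1,2,3,5,6,7}->{1,2,3,5,6}; U {1,2,3,4,5,7}->{2,3,4,5,7}
So after constraint 1: D(Z) = {1,2,3,5,6}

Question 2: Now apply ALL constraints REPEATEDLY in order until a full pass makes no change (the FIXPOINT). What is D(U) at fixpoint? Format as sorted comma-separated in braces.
pass 0 (initial): D(U)={1,2,3,4,5,7}
pass 1: U {1,2,3,4,5,7}->{2,3,4,5,7}; V {1,2,4,5,6,7}->{1,2,4,5,6}; Z {1,2,3,5,6,7}->{1,2,3,5,6}
pass 2: no change
Fixpoint after 2 passes: D(U) = {2,3,4,5,7}

Answer: {2,3,4,5,7}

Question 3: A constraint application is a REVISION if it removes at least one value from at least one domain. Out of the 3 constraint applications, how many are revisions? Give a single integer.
Constraint 1 (V + Z = U) on D(V)={1,2,4,5,6,7} D(Z)={1,2,3,5,6,7} D(U)={1,2,3,4,5,7}: V {1,2,4,5,6,7}->{1,2,4,5,6}; Z {1,2,3,5,6,7}->{1,2,3,5,6}; U {1,2,3,4,5,7}->{2,3,4,5,7} => REVISION
Constraint 2 (V + Z = U) on D(V)={1,2,4,5,6} D(Z)={1,2,3,5,6} D(U)={2,3,4,5,7}: no change => not a revision
Constraint 3 (U != Z) on D(U)={2,3,4,5,7} D(Z)={1,2,3,5,6}: no change => not a revision
Total revisions = 1

Answer: 1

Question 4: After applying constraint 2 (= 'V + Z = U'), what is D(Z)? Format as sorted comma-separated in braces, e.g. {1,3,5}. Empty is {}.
Answer: {1,2,3,5,6}

Derivation:
Constraint 1 (V + Z = U) on D(V)={1,2,4,5,6,7} D(Z)={1,2,3,5,6,7} D(U)={1,2,3,4,5,7}: V {1,2,4,5,6,7}->{1,2,4,5,6}; Z {1,2,3,5,6,7}->{1,2,3,5,6}; U {1,2,3,4,5,7}->{2,3,4,5,7}
Constraint 2 (V + Z = U) on D(V)={1,2,4,5,6} D(Z)={1,2,3,5,6} D(U)={2,3,4,5,7}: no change
So after constraint 2: D(Z) = {1,2,3,5,6}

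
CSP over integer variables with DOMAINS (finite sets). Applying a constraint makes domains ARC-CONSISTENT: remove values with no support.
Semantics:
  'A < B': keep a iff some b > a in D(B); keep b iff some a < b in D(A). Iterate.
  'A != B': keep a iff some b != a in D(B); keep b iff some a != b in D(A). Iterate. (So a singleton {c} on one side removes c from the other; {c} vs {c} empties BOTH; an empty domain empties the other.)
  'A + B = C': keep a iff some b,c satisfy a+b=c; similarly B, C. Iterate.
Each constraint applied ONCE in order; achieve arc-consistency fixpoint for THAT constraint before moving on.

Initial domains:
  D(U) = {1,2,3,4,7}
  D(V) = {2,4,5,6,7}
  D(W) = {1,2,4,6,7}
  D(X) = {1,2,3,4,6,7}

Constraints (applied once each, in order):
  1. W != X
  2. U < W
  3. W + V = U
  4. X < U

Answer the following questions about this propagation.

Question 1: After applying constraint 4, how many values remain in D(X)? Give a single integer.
Constraint 1 (W != X) on D(W)={1,2,4,6,7} D(X)={1,2,3,4,6,7}: no change
Constraint 2 (U < W) on D(U)={1,2,3,4,7} D(W)={1,2,4,6,7}: U {1,2,3,4,7}->{1,2,3,4}; W {1,2,4,6,7}->{2,4,6,7}
Constraint 3 (W + V = U) on D(W)={2,4,6,7} D(V)={2,4,5,6,7} D(U)={1,2,3,4}: W {2,4,6,7}->{2}; V {2,4,5,6,7}->{2}; U {1,2,3,4}->{4}
Constraint 4 (X < U) on D(X)={1,2,3,4,6,7} D(U)={4}: X {1,2,3,4,6,7}->{1,2,3}
So after constraint 4: D(X)={1,2,3}, size = 3

Answer: 3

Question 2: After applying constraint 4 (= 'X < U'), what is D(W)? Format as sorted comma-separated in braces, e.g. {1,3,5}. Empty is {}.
Answer: {2}

Derivation:
Constraint 1 (W != X) on D(W)={1,2,4,6,7} D(X)={1,2,3,4,6,7}: no change
Constraint 2 (U < W) on D(U)={1,2,3,4,7} D(W)={1,2,4,6,7}: U {1,2,3,4,7}->{1,2,3,4}; W {1,2,4,6,7}->{2,4,6,7}
Constraint 3 (W + V = U) on D(W)={2,4,6,7} D(V)={2,4,5,6,7} D(U)={1,2,3,4}: W {2,4,6,7}->{2}; V {2,4,5,6,7}->{2}; U {1,2,3,4}->{4}
Constraint 4 (X < U) on D(X)={1,2,3,4,6,7} D(U)={4}: X {1,2,3,4,6,7}->{1,2,3}
So after constraint 4: D(W) = {2}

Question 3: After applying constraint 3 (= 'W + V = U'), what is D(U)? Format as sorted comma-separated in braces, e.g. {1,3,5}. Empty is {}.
Constraint 1 (W != X) on D(W)={1,2,4,6,7} D(X)={1,2,3,4,6,7}: no change
Constraint 2 (U < W) on D(U)={1,2,3,4,7} D(W)={1,2,4,6,7}: U {1,2,3,4,7}->{1,2,3,4}; W {1,2,4,6,7}->{2,4,6,7}
Constraint 3 (W + V = U) on D(W)={2,4,6,7} D(V)={2,4,5,6,7} D(U)={1,2,3,4}: W {2,4,6,7}->{2}; V {2,4,5,6,7}->{2}; U {1,2,3,4}->{4}
So after constraint 3: D(U) = {4}

Answer: {4}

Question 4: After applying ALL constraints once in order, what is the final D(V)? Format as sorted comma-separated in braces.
Constraint 1 (W != X) on D(W)={1,2,4,6,7} D(X)={1,2,3,4,6,7}: no change
Constraint 2 (U < W) on D(U)={1,2,3,4,7} D(W)={1,2,4,6,7}: U {1,2,3,4,7}->{1,2,3,4}; W {1,2,4,6,7}->{2,4,6,7}
Constraint 3 (W + V = U) on D(W)={2,4,6,7} D(V)={2,4,5,6,7} D(U)={1,2,3,4}: W {2,4,6,7}->{2}; V {2,4,5,6,7}->{2}; U {1,2,3,4}->{4}
Constraint 4 (X < U) on D(X)={1,2,3,4,6,7} D(U)={4}: X {1,2,3,4,6,7}->{1,2,3}
So after all 4 constraints: D(V) = {2}

Answer: {2}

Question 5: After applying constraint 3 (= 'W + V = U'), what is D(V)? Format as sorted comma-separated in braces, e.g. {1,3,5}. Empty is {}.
Answer: {2}

Derivation:
Constraint 1 (W != X) on D(W)={1,2,4,6,7} D(X)={1,2,3,4,6,7}: no change
Constraint 2 (U < W) on D(U)={1,2,3,4,7} D(W)={1,2,4,6,7}: U {1,2,3,4,7}->{1,2,3,4}; W {1,2,4,6,7}->{2,4,6,7}
Constraint 3 (W + V = U) on D(W)={2,4,6,7} D(V)={2,4,5,6,7} D(U)={1,2,3,4}: W {2,4,6,7}->{2}; V {2,4,5,6,7}->{2}; U {1,2,3,4}->{4}
So after constraint 3: D(V) = {2}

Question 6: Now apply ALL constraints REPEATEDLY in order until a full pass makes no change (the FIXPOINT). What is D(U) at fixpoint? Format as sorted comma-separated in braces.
Answer: {}

Derivation:
pass 0 (initial): D(U)={1,2,3,4,7}
pass 1: U {1,2,3,4,7}->{4}; V {2,4,5,6,7}->{2}; W {1,2,4,6,7}->{2}; X {1,2,3,4,6,7}->{1,2,3}
pass 2: U {4}->{}; V {2}->{}; W {2}->{}; X {1,2,3}->{}
pass 3: no change
Fixpoint after 3 passes: D(U) = {}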